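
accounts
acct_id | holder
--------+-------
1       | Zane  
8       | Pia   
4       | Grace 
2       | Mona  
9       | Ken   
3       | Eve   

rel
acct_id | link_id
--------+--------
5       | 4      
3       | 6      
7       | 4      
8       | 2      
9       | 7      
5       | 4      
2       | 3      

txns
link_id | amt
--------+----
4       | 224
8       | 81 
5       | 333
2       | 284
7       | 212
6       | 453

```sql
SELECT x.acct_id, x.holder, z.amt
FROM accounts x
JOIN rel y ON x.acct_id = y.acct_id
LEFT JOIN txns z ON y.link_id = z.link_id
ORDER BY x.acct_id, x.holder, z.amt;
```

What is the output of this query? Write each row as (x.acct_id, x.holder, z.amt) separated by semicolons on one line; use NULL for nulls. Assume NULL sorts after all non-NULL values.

(2, Mona, NULL); (3, Eve, 453); (8, Pia, 284); (9, Ken, 212)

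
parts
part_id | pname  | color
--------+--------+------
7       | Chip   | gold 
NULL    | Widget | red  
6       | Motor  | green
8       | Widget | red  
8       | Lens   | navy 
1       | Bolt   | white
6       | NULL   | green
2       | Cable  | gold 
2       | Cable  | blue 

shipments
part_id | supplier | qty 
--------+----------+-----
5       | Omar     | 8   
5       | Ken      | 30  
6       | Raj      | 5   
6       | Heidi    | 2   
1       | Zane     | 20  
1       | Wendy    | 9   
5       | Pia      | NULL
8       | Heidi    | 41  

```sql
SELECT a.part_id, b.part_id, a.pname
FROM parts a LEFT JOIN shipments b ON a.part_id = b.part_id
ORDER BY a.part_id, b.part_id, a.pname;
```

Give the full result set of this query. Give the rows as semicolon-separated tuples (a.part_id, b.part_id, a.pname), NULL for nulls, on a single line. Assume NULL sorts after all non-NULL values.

LEFT JOIN keeps every row from `parts`; unmatched rows get NULL for `shipments`'s columns.
Matching on a.part_id = b.part_id. A NULL in a compared column never satisfies the condition.
- a row (part_id=7): no match → kept, b columns NULL.
- a row (part_id=NULL): no match → kept, b columns NULL.
- a row (part_id=6): matches 2 b row(s) → 2 output row(s).
- a row (part_id=8): matches 1 b row(s) → 1 output row(s).
- a row (part_id=8): matches 1 b row(s) → 1 output row(s).
- a row (part_id=1): matches 2 b row(s) → 2 output row(s).
- a row (part_id=6): matches 2 b row(s) → 2 output row(s).
- a row (part_id=2): no match → kept, b columns NULL.
- a row (part_id=2): no match → kept, b columns NULL.

(1, 1, Bolt); (1, 1, Bolt); (2, NULL, Cable); (2, NULL, Cable); (6, 6, Motor); (6, 6, Motor); (6, 6, NULL); (6, 6, NULL); (7, NULL, Chip); (8, 8, Lens); (8, 8, Widget); (NULL, NULL, Widget)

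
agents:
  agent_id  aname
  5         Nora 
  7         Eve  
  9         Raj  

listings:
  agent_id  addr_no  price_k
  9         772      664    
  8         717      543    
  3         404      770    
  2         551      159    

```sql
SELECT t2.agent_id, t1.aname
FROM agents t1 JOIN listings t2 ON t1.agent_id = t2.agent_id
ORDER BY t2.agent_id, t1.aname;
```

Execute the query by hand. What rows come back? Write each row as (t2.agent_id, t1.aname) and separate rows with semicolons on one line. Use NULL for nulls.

INNER JOIN keeps only pairs where the ON condition holds.
Matching on t1.agent_id = t2.agent_id.
Matched pairs: 1.

(9, Raj)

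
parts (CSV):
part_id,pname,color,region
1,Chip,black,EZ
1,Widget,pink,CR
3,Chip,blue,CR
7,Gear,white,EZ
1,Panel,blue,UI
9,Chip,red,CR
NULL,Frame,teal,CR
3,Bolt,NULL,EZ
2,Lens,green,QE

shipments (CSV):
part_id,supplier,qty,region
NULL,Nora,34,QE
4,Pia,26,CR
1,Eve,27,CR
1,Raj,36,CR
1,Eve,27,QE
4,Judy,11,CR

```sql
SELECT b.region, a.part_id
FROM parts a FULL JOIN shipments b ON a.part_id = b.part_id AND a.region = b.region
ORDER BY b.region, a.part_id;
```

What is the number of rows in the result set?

FULL OUTER JOIN keeps every row from both sides; unmatched rows get NULL for the other side's columns.
Matching on a.part_id = b.part_id AND a.region = b.region. A NULL in a compared column never satisfies the condition.
- a[0] part_id=1, region=EZ → no match; kept with NULLs on the b side.
- a[1] part_id=1, region=CR → 2 match(es) in b → 2 row(s).
- a[2] part_id=3, region=CR → no match; kept with NULLs on the b side.
- a[3] part_id=7, region=EZ → no match; kept with NULLs on the b side.
- a[4] part_id=1, region=UI → no match; kept with NULLs on the b side.
- a[5] part_id=9, region=CR → no match; kept with NULLs on the b side.
- a[6] part_id=NULL, region=CR → no match; kept with NULLs on the b side.
- a[7] part_id=3, region=EZ → no match; kept with NULLs on the b side.
- a[8] part_id=2, region=QE → no match; kept with NULLs on the b side.
- 4 row(s) from b found no a partner → padded with NULL.
Total: 2 matched + 12 padded = 14 rows.

14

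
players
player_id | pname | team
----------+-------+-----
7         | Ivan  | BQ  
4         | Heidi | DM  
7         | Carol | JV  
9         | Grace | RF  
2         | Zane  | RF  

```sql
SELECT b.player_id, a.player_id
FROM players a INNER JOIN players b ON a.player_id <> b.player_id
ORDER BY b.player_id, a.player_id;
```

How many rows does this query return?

18

INNER JOIN keeps only pairs where the ON condition holds.
Matching on a.player_id <> b.player_id.
- a row (player_id=7): matches 3 b row(s) → 3 output row(s).
- a row (player_id=4): matches 4 b row(s) → 4 output row(s).
- a row (player_id=7): matches 3 b row(s) → 3 output row(s).
- a row (player_id=9): matches 4 b row(s) → 4 output row(s).
- a row (player_id=2): matches 4 b row(s) → 4 output row(s).
Total: 18 rows.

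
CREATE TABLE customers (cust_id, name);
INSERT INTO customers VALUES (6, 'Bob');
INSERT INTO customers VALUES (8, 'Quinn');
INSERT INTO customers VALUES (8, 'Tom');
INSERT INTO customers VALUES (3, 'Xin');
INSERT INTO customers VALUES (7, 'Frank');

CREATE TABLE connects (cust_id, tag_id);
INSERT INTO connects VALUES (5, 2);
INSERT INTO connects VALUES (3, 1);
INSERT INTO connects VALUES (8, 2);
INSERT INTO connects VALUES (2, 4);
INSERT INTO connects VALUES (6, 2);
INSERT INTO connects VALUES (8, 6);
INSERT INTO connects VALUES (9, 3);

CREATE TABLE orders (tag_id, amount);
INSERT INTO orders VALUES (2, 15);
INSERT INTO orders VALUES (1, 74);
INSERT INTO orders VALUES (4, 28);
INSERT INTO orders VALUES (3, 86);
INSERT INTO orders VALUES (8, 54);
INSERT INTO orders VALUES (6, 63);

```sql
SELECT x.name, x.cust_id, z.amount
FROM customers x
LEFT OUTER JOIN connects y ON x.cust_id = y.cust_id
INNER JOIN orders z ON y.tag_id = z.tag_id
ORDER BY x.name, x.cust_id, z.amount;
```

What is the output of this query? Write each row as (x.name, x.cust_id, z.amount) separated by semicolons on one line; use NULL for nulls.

Joins associate left-to-right: customers LEFT JOIN connects on cust_id gives 7 intermediate row(s).
Then INNER JOIN `orders z` on tag_id: keep only rows whose y.tag_id appears in z.

(Bob, 6, 15); (Quinn, 8, 15); (Quinn, 8, 63); (Tom, 8, 15); (Tom, 8, 63); (Xin, 3, 74)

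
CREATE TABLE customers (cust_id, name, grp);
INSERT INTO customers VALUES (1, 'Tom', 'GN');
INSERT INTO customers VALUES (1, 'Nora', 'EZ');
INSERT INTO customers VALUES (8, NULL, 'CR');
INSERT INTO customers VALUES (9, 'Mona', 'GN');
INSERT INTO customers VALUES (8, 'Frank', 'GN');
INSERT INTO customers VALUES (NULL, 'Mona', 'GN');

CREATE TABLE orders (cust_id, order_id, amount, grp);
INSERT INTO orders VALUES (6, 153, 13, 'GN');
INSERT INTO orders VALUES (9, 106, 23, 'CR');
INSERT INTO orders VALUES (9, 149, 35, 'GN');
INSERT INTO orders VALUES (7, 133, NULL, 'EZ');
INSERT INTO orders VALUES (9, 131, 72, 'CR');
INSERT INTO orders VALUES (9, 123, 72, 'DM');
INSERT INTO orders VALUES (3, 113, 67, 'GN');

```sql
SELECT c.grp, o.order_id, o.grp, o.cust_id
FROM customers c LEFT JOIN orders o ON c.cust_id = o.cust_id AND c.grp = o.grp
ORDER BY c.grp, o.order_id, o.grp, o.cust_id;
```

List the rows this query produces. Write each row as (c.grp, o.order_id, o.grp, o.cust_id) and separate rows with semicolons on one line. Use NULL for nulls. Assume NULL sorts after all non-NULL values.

LEFT JOIN keeps every row from `customers`; unmatched rows get NULL for `orders`'s columns.
Matching on c.cust_id = o.cust_id AND c.grp = o.grp. A NULL in a compared column never satisfies the condition.
Matched pairs: 1; unmatched c rows kept: 5.

(CR, NULL, NULL, NULL); (EZ, NULL, NULL, NULL); (GN, 149, GN, 9); (GN, NULL, NULL, NULL); (GN, NULL, NULL, NULL); (GN, NULL, NULL, NULL)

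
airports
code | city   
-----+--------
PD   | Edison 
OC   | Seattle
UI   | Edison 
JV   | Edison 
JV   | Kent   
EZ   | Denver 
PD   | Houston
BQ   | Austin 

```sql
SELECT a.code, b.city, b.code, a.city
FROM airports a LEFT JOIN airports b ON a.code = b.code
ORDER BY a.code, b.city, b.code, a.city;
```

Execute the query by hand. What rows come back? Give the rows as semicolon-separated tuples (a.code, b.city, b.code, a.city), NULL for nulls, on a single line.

LEFT JOIN keeps every row from `airports a`; unmatched rows get NULL for `airports b`'s columns.
Matching on a.code = b.code.
- code=PD: 2 matching b row(s), so 2 row(s) emitted.
- code=OC: 1 matching b row(s), so 1 row(s) emitted.
- code=UI: 1 matching b row(s), so 1 row(s) emitted.
- code=JV: 2 matching b row(s), so 2 row(s) emitted.
- code=JV: 2 matching b row(s), so 2 row(s) emitted.
- code=EZ: 1 matching b row(s), so 1 row(s) emitted.
- code=PD: 2 matching b row(s), so 2 row(s) emitted.
- code=BQ: 1 matching b row(s), so 1 row(s) emitted.

(BQ, Austin, BQ, Austin); (EZ, Denver, EZ, Denver); (JV, Edison, JV, Edison); (JV, Edison, JV, Kent); (JV, Kent, JV, Edison); (JV, Kent, JV, Kent); (OC, Seattle, OC, Seattle); (PD, Edison, PD, Edison); (PD, Edison, PD, Houston); (PD, Houston, PD, Edison); (PD, Houston, PD, Houston); (UI, Edison, UI, Edison)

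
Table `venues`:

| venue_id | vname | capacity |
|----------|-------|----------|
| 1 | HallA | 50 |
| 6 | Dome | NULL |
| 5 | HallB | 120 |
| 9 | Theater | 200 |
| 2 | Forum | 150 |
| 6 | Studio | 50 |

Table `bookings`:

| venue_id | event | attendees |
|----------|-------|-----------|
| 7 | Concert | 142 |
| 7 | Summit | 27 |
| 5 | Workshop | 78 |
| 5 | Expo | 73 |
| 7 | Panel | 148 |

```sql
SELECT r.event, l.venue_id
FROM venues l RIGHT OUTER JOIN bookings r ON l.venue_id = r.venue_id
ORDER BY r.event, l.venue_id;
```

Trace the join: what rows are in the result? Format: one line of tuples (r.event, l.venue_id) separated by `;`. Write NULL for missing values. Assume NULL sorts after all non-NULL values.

RIGHT JOIN keeps every row from `bookings`; unmatched rows get NULL for `venues`'s columns.
Matching on l.venue_id = r.venue_id.
- l[0] venue_id=1 → no match.
- l[1] venue_id=6 → no match.
- l[2] venue_id=5 → 2 match(es) in r → 2 row(s).
- l[3] venue_id=9 → no match.
- l[4] venue_id=2 → no match.
- l[5] venue_id=6 → no match.
- 3 row(s) from r found no l partner → padded with NULL.
After projecting and ordering:
r.event | l.venue_id
Concert | NULL
Expo | 5
Panel | NULL
Summit | NULL
Workshop | 5

(Concert, NULL); (Expo, 5); (Panel, NULL); (Summit, NULL); (Workshop, 5)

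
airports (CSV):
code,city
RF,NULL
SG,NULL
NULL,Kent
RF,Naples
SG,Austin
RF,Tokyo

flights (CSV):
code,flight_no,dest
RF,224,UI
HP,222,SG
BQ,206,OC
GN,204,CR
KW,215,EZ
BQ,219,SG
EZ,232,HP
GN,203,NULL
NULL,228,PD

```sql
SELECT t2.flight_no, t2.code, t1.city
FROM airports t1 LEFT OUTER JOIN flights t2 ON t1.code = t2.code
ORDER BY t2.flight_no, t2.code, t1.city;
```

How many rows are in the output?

LEFT JOIN keeps every row from `airports`; unmatched rows get NULL for `flights`'s columns.
Matching on t1.code = t2.code. A NULL in a compared column never satisfies the condition.
Matched pairs: 3; unmatched t1 rows kept: 3.
Total: 3 matched + 3 padded = 6 rows.

6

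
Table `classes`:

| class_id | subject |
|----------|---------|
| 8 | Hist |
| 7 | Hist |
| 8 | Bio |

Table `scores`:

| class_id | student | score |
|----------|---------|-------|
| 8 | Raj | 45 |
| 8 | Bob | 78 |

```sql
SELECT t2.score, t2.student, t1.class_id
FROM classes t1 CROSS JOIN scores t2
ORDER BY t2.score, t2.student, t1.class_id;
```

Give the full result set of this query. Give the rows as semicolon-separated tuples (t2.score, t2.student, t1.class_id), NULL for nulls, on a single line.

(45, Raj, 7); (45, Raj, 8); (45, Raj, 8); (78, Bob, 7); (78, Bob, 8); (78, Bob, 8)

CROSS JOIN pairs every row of `classes` with every row of `scores`: 3 × 2 = 6 rows.
After projecting and ordering:
t2.score | t2.student | t1.class_id
45 | Raj | 7
45 | Raj | 8
45 | Raj | 8
78 | Bob | 7
78 | Bob | 8
78 | Bob | 8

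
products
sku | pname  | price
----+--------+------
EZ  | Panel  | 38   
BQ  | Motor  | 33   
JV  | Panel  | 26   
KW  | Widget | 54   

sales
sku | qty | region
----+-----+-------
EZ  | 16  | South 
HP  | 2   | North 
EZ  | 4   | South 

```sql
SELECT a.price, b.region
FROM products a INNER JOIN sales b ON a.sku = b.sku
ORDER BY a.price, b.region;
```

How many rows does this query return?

2

INNER JOIN keeps only pairs where the ON condition holds.
Matching on a.sku = b.sku.
- a row (sku=EZ): matches 2 b row(s) → 2 output row(s).
- a row (sku=BQ): no match → dropped.
- a row (sku=JV): no match → dropped.
- a row (sku=KW): no match → dropped.
Total: 2 rows.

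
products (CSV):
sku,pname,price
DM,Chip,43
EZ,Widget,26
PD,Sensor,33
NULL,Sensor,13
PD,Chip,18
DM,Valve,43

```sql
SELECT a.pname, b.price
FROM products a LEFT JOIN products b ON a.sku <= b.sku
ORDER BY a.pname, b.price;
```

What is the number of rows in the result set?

LEFT JOIN keeps every row from `products a`; unmatched rows get NULL for `products b`'s columns.
Matching on a.sku <= b.sku. A NULL in a compared column never satisfies the condition.
- sku=DM: 5 matching b row(s), so 5 row(s) emitted.
- sku=EZ: 3 matching b row(s), so 3 row(s) emitted.
- sku=PD: 2 matching b row(s), so 2 row(s) emitted.
- sku=NULL: no b row matches, row kept with b columns NULL.
- sku=PD: 2 matching b row(s), so 2 row(s) emitted.
- sku=DM: 5 matching b row(s), so 5 row(s) emitted.
Total: 17 matched + 1 padded = 18 rows.

18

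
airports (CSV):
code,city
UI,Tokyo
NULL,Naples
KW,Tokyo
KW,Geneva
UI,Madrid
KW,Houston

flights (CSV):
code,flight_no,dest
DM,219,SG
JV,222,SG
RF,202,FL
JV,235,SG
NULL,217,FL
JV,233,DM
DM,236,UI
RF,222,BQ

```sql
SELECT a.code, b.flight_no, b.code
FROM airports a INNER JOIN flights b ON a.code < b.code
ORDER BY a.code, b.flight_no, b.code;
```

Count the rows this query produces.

6

INNER JOIN keeps only pairs where the ON condition holds.
Matching on a.code < b.code. A NULL in a compared column never satisfies the condition.
- a[0] code=UI → no match; dropped.
- a[1] code=NULL → no match; dropped.
- a[2] code=KW → 2 match(es) in b → 2 row(s).
- a[3] code=KW → 2 match(es) in b → 2 row(s).
- a[4] code=UI → no match; dropped.
- a[5] code=KW → 2 match(es) in b → 2 row(s).
Total: 6 rows.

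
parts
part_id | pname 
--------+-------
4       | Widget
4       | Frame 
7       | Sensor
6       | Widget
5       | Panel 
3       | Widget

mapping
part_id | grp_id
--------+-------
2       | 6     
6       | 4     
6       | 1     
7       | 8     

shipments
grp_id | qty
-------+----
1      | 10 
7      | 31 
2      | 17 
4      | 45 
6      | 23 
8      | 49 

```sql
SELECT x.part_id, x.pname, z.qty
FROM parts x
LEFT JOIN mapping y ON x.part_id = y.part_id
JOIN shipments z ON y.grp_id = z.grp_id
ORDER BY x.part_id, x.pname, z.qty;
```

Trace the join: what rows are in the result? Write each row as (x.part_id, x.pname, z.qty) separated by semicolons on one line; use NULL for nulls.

(6, Widget, 10); (6, Widget, 45); (7, Sensor, 49)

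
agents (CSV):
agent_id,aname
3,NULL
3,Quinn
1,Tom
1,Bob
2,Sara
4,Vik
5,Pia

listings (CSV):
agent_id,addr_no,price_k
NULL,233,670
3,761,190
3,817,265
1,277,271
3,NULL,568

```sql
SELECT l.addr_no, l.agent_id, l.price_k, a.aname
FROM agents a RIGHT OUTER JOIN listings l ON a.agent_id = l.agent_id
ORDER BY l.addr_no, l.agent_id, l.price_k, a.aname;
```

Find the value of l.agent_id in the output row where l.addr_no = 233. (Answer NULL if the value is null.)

NULL

RIGHT JOIN keeps every row from `listings`; unmatched rows get NULL for `agents`'s columns.
Matching on a.agent_id = l.agent_id. A NULL in a compared column never satisfies the condition.
- a row (agent_id=3): matches 3 l row(s) → 3 output row(s).
- a row (agent_id=3): matches 3 l row(s) → 3 output row(s).
- a row (agent_id=1): matches 1 l row(s) → 1 output row(s).
- a row (agent_id=1): matches 1 l row(s) → 1 output row(s).
- a row (agent_id=2): no match.
- a row (agent_id=4): no match.
- a row (agent_id=5): no match.
- plus 1 unmatched l row(s), each kept with NULL a columns.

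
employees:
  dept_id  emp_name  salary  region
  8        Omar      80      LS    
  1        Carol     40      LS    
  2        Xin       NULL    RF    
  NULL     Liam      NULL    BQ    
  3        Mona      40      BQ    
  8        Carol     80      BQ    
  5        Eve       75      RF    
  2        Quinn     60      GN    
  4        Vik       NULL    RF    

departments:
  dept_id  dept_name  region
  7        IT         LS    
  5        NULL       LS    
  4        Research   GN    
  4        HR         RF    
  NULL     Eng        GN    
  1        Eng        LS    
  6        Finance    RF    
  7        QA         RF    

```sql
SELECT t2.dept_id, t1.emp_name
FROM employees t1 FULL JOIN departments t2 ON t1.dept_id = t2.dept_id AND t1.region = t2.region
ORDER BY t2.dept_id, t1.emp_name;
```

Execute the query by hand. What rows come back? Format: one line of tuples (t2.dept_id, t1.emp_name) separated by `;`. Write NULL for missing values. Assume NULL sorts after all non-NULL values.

(1, Carol); (4, Vik); (4, NULL); (5, NULL); (6, NULL); (7, NULL); (7, NULL); (NULL, Carol); (NULL, Eve); (NULL, Liam); (NULL, Mona); (NULL, Omar); (NULL, Quinn); (NULL, Xin); (NULL, NULL)

FULL OUTER JOIN keeps every row from both sides; unmatched rows get NULL for the other side's columns.
Matching on t1.dept_id = t2.dept_id AND t1.region = t2.region. A NULL in a compared column never satisfies the condition.
- dept_id=8, region=LS: no t2 row matches, row kept with t2 columns NULL.
- dept_id=1, region=LS: 1 matching t2 row(s), so 1 row(s) emitted.
- dept_id=2, region=RF: no t2 row matches, row kept with t2 columns NULL.
- dept_id=NULL, region=BQ: no t2 row matches, row kept with t2 columns NULL.
- dept_id=3, region=BQ: no t2 row matches, row kept with t2 columns NULL.
- dept_id=8, region=BQ: no t2 row matches, row kept with t2 columns NULL.
- dept_id=5, region=RF: no t2 row matches, row kept with t2 columns NULL.
- dept_id=2, region=GN: no t2 row matches, row kept with t2 columns NULL.
- dept_id=4, region=RF: 1 matching t2 row(s), so 1 row(s) emitted.
- 6 row(s) from t2 found no t1 partner → padded with NULL.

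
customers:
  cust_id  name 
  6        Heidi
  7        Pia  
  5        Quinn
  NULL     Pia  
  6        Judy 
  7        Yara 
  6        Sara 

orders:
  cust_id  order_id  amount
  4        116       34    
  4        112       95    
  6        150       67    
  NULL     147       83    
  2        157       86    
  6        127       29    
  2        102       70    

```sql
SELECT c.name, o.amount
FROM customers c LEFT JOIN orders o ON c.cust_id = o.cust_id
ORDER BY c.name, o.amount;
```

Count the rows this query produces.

LEFT JOIN keeps every row from `customers`; unmatched rows get NULL for `orders`'s columns.
Matching on c.cust_id = o.cust_id. A NULL in a compared column never satisfies the condition.
- c[0] cust_id=6 → 2 match(es) in o → 2 row(s).
- c[1] cust_id=7 → no match; kept with NULLs on the o side.
- c[2] cust_id=5 → no match; kept with NULLs on the o side.
- c[3] cust_id=NULL → no match; kept with NULLs on the o side.
- c[4] cust_id=6 → 2 match(es) in o → 2 row(s).
- c[5] cust_id=7 → no match; kept with NULLs on the o side.
- c[6] cust_id=6 → 2 match(es) in o → 2 row(s).
Total: 6 matched + 4 padded = 10 rows.

10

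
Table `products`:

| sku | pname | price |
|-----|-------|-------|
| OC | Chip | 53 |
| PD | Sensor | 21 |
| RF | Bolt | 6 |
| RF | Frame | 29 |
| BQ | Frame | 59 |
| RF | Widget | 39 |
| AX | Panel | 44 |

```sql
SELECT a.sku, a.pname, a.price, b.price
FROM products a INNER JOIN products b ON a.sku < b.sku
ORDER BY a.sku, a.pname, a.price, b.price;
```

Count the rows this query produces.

18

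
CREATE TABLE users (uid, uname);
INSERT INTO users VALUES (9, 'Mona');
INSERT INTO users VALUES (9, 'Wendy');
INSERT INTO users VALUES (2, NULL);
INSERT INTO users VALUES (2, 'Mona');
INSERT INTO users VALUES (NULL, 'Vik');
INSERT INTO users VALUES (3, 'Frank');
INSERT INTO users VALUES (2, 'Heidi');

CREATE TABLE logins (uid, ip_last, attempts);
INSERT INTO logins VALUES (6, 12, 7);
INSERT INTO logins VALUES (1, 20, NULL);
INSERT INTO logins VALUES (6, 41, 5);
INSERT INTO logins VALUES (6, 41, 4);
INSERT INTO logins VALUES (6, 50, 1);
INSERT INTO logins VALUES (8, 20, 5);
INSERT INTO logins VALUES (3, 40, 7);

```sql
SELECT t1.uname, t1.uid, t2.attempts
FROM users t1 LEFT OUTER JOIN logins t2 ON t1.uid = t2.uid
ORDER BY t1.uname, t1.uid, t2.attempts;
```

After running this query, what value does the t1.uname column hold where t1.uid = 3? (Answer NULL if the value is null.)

Frank

LEFT JOIN keeps every row from `users`; unmatched rows get NULL for `logins`'s columns.
Matching on t1.uid = t2.uid. A NULL in a compared column never satisfies the condition.
Matched pairs: 1; unmatched t1 rows kept: 6.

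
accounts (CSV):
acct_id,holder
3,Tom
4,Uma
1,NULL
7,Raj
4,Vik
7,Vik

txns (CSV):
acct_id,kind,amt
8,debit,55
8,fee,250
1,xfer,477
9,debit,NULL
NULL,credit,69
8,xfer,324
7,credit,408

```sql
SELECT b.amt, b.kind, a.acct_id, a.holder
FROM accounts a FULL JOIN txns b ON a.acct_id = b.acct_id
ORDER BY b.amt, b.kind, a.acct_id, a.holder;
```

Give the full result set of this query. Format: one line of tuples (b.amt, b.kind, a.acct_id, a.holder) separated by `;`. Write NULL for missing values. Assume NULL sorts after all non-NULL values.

(55, debit, NULL, NULL); (69, credit, NULL, NULL); (250, fee, NULL, NULL); (324, xfer, NULL, NULL); (408, credit, 7, Raj); (408, credit, 7, Vik); (477, xfer, 1, NULL); (NULL, debit, NULL, NULL); (NULL, NULL, 3, Tom); (NULL, NULL, 4, Uma); (NULL, NULL, 4, Vik)

FULL OUTER JOIN keeps every row from both sides; unmatched rows get NULL for the other side's columns.
Matching on a.acct_id = b.acct_id. A NULL in a compared column never satisfies the condition.
- a (acct_id=3) has no partner → padded with NULL.
- a (acct_id=4) has no partner → padded with NULL.
- a (acct_id=1) pairs with 1 row(s) of b.
- a (acct_id=7) pairs with 1 row(s) of b.
- a (acct_id=4) has no partner → padded with NULL.
- a (acct_id=7) pairs with 1 row(s) of b.
- plus 5 unmatched b row(s), each kept with NULL a columns.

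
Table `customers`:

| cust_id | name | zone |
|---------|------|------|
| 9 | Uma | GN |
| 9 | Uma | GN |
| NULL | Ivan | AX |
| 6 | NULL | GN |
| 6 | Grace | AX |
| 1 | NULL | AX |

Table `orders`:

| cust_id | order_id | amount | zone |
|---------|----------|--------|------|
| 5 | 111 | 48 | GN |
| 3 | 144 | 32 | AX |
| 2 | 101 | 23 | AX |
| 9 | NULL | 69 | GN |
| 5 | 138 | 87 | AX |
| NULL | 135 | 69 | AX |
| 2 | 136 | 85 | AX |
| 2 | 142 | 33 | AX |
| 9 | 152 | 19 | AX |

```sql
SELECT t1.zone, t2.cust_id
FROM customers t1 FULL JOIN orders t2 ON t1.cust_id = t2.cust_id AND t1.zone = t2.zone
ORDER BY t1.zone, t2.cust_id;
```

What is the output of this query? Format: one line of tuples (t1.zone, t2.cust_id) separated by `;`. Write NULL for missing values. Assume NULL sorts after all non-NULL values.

FULL OUTER JOIN keeps every row from both sides; unmatched rows get NULL for the other side's columns.
Matching on t1.cust_id = t2.cust_id AND t1.zone = t2.zone. A NULL in a compared column never satisfies the condition.
Matched pairs: 2; unmatched t1 rows kept: 4; unmatched t2 rows kept: 8.

(AX, NULL); (AX, NULL); (AX, NULL); (GN, 9); (GN, 9); (GN, NULL); (NULL, 2); (NULL, 2); (NULL, 2); (NULL, 3); (NULL, 5); (NULL, 5); (NULL, 9); (NULL, NULL)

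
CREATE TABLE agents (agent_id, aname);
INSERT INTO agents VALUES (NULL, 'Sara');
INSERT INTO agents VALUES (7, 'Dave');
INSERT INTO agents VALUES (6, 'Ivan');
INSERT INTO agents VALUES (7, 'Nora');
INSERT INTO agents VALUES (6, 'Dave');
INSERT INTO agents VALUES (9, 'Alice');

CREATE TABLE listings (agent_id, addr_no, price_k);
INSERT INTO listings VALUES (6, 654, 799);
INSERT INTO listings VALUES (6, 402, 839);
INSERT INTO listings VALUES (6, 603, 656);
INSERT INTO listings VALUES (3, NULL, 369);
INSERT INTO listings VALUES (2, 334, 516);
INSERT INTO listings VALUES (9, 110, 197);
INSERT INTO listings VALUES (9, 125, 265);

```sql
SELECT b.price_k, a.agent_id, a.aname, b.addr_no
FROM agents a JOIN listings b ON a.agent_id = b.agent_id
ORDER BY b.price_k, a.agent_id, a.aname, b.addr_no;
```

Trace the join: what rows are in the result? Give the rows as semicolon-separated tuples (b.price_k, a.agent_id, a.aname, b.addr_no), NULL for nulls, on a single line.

INNER JOIN keeps only pairs where the ON condition holds.
Matching on a.agent_id = b.agent_id. A NULL in a compared column never satisfies the condition.
Matched pairs: 8.

(197, 9, Alice, 110); (265, 9, Alice, 125); (656, 6, Dave, 603); (656, 6, Ivan, 603); (799, 6, Dave, 654); (799, 6, Ivan, 654); (839, 6, Dave, 402); (839, 6, Ivan, 402)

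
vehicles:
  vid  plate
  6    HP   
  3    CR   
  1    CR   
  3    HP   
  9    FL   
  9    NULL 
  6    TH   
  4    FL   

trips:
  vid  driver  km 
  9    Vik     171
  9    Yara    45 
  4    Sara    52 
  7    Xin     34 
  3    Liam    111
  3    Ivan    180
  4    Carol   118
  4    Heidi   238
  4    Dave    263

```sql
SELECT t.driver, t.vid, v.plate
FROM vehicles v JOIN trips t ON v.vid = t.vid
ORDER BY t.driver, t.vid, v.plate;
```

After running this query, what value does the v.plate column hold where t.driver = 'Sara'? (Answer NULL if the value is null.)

FL

INNER JOIN keeps only pairs where the ON condition holds.
Matching on v.vid = t.vid.
- v row (vid=6): no match → dropped.
- v row (vid=3): matches 2 t row(s) → 2 output row(s).
- v row (vid=1): no match → dropped.
- v row (vid=3): matches 2 t row(s) → 2 output row(s).
- v row (vid=9): matches 2 t row(s) → 2 output row(s).
- v row (vid=9): matches 2 t row(s) → 2 output row(s).
- v row (vid=6): no match → dropped.
- v row (vid=4): matches 4 t row(s) → 4 output row(s).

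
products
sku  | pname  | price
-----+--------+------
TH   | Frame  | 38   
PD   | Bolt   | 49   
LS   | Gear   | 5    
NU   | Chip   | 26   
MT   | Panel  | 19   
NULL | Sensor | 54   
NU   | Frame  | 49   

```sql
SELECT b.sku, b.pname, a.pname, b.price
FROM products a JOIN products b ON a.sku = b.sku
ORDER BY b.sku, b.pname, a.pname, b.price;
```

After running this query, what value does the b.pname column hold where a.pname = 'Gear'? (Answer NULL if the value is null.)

Gear

INNER JOIN keeps only pairs where the ON condition holds.
Matching on a.sku = b.sku. A NULL in a compared column never satisfies the condition.
Matched pairs: 8.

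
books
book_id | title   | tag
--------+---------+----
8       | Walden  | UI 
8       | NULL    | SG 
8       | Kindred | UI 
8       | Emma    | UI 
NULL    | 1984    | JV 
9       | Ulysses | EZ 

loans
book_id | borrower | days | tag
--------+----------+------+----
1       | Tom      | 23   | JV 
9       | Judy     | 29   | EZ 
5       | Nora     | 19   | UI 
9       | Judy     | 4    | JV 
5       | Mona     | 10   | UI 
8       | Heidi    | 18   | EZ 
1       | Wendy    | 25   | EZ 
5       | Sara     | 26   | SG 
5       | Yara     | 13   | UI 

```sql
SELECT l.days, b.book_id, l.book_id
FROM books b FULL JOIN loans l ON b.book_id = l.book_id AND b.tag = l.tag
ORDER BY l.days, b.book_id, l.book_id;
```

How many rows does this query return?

14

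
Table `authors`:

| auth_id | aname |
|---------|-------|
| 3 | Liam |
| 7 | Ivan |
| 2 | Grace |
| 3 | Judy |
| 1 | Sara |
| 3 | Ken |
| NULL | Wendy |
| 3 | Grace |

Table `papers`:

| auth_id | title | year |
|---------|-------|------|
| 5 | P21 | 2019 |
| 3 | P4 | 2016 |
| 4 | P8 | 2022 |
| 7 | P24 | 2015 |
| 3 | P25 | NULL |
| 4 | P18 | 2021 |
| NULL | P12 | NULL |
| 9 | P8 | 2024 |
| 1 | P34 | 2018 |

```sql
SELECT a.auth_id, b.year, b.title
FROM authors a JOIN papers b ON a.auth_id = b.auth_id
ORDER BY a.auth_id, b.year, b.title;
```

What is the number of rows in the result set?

INNER JOIN keeps only pairs where the ON condition holds.
Matching on a.auth_id = b.auth_id. A NULL in a compared column never satisfies the condition.
- auth_id=3: 2 matching b row(s), so 2 row(s) emitted.
- auth_id=7: 1 matching b row(s), so 1 row(s) emitted.
- auth_id=2: no matching b row, dropped.
- auth_id=3: 2 matching b row(s), so 2 row(s) emitted.
- auth_id=1: 1 matching b row(s), so 1 row(s) emitted.
- auth_id=3: 2 matching b row(s), so 2 row(s) emitted.
- auth_id=NULL: no matching b row, dropped.
- auth_id=3: 2 matching b row(s), so 2 row(s) emitted.
Total: 10 rows.

10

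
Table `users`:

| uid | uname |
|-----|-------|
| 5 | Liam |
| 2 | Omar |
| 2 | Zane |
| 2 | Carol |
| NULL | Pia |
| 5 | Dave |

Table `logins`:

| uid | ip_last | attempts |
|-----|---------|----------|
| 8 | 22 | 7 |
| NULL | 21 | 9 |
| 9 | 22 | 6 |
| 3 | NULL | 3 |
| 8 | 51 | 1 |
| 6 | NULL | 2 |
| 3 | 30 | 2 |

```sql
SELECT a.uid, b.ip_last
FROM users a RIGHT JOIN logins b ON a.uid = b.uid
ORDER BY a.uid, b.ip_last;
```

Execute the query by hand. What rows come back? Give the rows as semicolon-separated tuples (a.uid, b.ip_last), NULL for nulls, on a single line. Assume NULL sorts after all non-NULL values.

RIGHT JOIN keeps every row from `logins`; unmatched rows get NULL for `users`'s columns.
Matching on a.uid = b.uid. A NULL in a compared column never satisfies the condition.
Matched pairs: 0; unmatched b rows kept: 7.

(NULL, 21); (NULL, 22); (NULL, 22); (NULL, 30); (NULL, 51); (NULL, NULL); (NULL, NULL)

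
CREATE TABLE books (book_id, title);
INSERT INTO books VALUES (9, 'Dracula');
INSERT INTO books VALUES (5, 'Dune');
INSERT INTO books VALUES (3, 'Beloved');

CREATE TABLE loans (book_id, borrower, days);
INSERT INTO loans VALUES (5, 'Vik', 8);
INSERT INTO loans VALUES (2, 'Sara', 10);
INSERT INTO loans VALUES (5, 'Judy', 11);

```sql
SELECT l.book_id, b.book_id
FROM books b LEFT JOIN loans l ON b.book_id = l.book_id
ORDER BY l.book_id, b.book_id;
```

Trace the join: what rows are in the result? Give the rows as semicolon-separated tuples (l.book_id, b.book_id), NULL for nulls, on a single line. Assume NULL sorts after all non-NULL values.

(5, 5); (5, 5); (NULL, 3); (NULL, 9)

LEFT JOIN keeps every row from `books`; unmatched rows get NULL for `loans`'s columns.
Matching on b.book_id = l.book_id.
- b[0] book_id=9 → no match; kept with NULLs on the l side.
- b[1] book_id=5 → 2 match(es) in l → 2 row(s).
- b[2] book_id=3 → no match; kept with NULLs on the l side.
After projecting and ordering:
l.book_id | b.book_id
5 | 5
5 | 5
NULL | 3
NULL | 9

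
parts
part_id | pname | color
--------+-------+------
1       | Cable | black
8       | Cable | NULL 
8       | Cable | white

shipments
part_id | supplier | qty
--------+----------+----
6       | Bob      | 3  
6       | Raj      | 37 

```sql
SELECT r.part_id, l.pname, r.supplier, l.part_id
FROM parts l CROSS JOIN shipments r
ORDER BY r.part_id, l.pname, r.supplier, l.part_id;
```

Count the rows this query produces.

6

CROSS JOIN pairs every row of `parts` with every row of `shipments`: 3 × 2 = 6 rows.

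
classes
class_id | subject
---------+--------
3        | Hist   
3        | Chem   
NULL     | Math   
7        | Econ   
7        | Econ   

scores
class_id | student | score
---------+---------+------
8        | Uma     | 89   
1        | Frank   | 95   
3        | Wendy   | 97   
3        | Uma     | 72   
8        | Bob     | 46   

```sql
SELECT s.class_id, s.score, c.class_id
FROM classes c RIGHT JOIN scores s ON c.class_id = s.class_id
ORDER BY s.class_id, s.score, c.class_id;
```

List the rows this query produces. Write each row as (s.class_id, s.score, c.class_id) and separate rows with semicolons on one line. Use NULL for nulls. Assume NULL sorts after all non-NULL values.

(1, 95, NULL); (3, 72, 3); (3, 72, 3); (3, 97, 3); (3, 97, 3); (8, 46, NULL); (8, 89, NULL)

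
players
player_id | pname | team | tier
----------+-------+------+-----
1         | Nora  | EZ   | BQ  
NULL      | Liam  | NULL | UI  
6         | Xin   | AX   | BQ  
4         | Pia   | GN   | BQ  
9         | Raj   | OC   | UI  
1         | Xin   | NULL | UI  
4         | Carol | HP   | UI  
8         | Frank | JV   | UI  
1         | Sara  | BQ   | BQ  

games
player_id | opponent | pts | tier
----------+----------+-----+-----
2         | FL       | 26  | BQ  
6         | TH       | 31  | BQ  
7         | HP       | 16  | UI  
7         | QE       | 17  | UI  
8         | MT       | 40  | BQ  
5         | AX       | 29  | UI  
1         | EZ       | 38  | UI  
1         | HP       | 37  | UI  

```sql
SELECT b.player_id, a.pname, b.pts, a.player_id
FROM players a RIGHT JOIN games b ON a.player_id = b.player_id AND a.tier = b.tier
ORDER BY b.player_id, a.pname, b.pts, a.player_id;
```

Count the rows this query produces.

8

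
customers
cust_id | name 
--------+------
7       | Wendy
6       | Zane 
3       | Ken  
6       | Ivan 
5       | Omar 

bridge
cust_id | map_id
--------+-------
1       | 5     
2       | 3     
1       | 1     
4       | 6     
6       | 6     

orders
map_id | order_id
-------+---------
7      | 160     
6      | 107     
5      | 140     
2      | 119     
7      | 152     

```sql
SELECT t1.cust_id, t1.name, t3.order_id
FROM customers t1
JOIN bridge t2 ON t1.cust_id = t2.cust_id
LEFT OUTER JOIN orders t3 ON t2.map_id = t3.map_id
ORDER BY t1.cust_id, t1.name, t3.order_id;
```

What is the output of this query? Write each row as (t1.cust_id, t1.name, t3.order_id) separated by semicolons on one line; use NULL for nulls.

(6, Ivan, 107); (6, Zane, 107)

Joins associate left-to-right: customers INNER JOIN bridge on cust_id gives 2 intermediate row(s).
Then LEFT JOIN `orders t3` on map_id: each of those 2 rows is kept; rows whose t2.map_id has no match in t3 get NULL for t3's columns.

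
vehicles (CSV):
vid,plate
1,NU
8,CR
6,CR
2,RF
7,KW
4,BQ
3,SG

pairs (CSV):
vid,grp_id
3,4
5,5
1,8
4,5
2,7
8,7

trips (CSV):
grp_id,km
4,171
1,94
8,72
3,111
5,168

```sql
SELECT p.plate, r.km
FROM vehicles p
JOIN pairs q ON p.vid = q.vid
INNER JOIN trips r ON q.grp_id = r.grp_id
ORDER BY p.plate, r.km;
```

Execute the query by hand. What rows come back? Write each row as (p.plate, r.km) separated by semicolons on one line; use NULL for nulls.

Joins associate left-to-right: vehicles INNER JOIN pairs on vid gives 5 intermediate row(s).
Then INNER JOIN `trips r` on grp_id: keep only rows whose q.grp_id appears in r.

(BQ, 168); (NU, 72); (SG, 171)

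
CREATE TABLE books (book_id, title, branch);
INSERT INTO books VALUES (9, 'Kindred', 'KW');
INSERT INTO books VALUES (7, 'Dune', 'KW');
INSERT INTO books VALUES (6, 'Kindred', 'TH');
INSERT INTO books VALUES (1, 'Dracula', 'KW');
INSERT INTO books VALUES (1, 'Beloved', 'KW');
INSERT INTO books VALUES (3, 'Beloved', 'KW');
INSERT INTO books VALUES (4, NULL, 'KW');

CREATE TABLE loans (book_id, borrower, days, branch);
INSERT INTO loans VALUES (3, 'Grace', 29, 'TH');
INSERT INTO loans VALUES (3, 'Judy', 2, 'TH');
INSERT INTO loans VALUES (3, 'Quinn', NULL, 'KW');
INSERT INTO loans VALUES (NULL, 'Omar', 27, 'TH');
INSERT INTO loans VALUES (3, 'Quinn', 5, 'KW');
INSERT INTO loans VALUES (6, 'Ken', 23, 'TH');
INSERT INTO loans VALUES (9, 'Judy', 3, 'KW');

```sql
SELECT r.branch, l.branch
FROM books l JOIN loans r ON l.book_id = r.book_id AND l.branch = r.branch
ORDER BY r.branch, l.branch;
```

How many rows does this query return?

4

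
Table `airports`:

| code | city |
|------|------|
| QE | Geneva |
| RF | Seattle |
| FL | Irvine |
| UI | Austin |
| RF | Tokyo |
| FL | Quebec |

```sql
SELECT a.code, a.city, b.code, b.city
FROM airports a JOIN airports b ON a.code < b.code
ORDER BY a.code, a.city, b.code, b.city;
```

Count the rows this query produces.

INNER JOIN keeps only pairs where the ON condition holds.
Matching on a.code < b.code.
Matched pairs: 13.
Total: 13 rows.

13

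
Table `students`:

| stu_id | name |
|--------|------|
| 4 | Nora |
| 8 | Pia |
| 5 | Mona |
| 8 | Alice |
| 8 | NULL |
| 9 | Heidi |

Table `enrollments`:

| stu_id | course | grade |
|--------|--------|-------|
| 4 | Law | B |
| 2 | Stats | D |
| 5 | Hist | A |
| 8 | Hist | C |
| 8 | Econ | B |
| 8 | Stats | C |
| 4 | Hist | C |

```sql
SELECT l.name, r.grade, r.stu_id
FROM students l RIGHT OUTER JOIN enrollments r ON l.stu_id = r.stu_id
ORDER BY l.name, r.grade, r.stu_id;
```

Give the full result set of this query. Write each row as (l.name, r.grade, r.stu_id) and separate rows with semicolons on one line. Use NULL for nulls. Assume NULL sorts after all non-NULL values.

RIGHT JOIN keeps every row from `enrollments`; unmatched rows get NULL for `students`'s columns.
Matching on l.stu_id = r.stu_id.
Matched pairs: 12; unmatched r rows kept: 1.

(Alice, B, 8); (Alice, C, 8); (Alice, C, 8); (Mona, A, 5); (Nora, B, 4); (Nora, C, 4); (Pia, B, 8); (Pia, C, 8); (Pia, C, 8); (NULL, B, 8); (NULL, C, 8); (NULL, C, 8); (NULL, D, 2)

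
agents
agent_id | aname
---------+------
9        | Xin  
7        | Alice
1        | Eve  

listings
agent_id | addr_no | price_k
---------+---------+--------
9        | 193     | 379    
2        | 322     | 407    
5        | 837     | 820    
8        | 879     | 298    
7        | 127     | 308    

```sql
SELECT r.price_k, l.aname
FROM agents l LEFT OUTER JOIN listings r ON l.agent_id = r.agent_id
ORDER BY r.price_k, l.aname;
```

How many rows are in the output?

3

LEFT JOIN keeps every row from `agents`; unmatched rows get NULL for `listings`'s columns.
Matching on l.agent_id = r.agent_id.
- agent_id=9: 1 matching r row(s), so 1 row(s) emitted.
- agent_id=7: 1 matching r row(s), so 1 row(s) emitted.
- agent_id=1: no r row matches, row kept with r columns NULL.
Total: 2 matched + 1 padded = 3 rows.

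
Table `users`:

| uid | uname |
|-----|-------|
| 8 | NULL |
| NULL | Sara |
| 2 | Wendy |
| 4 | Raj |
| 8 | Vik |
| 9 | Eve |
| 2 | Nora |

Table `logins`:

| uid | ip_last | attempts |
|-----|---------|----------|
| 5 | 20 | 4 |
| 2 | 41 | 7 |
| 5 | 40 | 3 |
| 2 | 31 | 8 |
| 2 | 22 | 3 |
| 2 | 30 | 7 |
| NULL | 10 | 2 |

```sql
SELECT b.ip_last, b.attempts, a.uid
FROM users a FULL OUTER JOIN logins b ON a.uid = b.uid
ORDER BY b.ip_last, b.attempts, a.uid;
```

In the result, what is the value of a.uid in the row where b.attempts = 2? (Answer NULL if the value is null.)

FULL OUTER JOIN keeps every row from both sides; unmatched rows get NULL for the other side's columns.
Matching on a.uid = b.uid. A NULL in a compared column never satisfies the condition.
- a (uid=8) has no partner → padded with NULL.
- a (uid=NULL) has no partner → padded with NULL.
- a (uid=2) pairs with 4 row(s) of b.
- a (uid=4) has no partner → padded with NULL.
- a (uid=8) has no partner → padded with NULL.
- a (uid=9) has no partner → padded with NULL.
- a (uid=2) pairs with 4 row(s) of b.
- 3 b row(s) had no a match → kept, a columns NULL.

NULL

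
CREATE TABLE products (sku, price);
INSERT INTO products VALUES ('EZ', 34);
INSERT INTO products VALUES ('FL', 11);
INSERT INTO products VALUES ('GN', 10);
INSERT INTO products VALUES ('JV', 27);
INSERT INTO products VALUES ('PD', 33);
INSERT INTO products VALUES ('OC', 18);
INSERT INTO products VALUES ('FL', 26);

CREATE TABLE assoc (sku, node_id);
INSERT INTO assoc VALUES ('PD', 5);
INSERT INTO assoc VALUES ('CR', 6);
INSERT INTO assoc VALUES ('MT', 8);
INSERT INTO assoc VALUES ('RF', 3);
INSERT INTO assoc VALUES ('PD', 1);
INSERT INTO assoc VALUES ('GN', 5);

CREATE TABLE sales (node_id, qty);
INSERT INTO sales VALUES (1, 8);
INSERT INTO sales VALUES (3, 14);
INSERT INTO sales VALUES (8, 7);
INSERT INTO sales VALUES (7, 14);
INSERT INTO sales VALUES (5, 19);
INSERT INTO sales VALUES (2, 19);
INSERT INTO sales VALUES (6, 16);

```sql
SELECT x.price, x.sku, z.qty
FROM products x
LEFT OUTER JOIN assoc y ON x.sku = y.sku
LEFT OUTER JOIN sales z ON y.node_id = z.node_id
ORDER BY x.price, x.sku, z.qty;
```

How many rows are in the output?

8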